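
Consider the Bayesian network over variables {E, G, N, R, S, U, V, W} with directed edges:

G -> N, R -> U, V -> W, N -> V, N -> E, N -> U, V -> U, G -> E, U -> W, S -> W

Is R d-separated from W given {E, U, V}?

There are 3 undirected paths between R and W; checking each against the conditioning set {E, U, V}:
Path 1: R → U → W
  U is a chain here and U is conditioned on, so the path is blocked at U.
Path 2: R → U ← N → V → W
  V is a chain here and V is conditioned on, so the path is blocked at V.
Path 3: R → U ← V → W
  V is a fork here and V is conditioned on, so the path is blocked at V.
Since every path is blocked, d-separation holds.

Yes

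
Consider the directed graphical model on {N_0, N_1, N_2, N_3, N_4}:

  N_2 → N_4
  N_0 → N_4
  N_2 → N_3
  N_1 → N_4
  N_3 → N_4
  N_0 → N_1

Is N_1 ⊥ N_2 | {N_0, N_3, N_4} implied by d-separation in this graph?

4 paths connect N_1 and N_2; each must be blocked for d-separation to hold:
  1. N_1 ← N_0 → N_4 ← N_3 ← N_2 — N_0:fork[blocks]; N_4:collider[open]; N_3:chain[blocks] ⇒ blocked
  2. N_1 ← N_0 → N_4 ← N_2 — N_0:fork[blocks]; N_4:collider[open] ⇒ blocked
  3. N_1 → N_4 ← N_3 ← N_2 — N_4:collider[open]; N_3:chain[blocks] ⇒ blocked
  4. N_1 → N_4 ← N_2 — N_4:collider[open] ⇒ active
Because an active path exists, N_1 and N_2 are not d-separated.

No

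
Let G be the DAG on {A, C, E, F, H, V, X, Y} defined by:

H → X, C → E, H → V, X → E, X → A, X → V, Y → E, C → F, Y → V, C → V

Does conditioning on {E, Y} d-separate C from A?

We examine all 6 paths between C and A:
Path 1: C → E ← X → A
  E is a collider and E is conditioned on, which opens it; X is a fork and X is not conditioned on — no node blocks this path, so it is active.
Path 2: C → E ← Y → V ← X → A
  Y is a fork here and Y is conditioned on, so the path is blocked at Y.
Path 3: C → E ← Y → V ← H → X → A
  Y is a fork here and Y is conditioned on, so the path is blocked at Y.
Path 4: C → V ← X → A
  V is a collider here and neither V nor any of its descendants is conditioned on, so the collider stays closed — the path is blocked at V.
Path 5: C → V ← H → X → A
  V is a collider here and neither V nor any of its descendants is conditioned on, so the collider stays closed — the path is blocked at V.
Path 6: C → V ← Y → E ← X → A
  V is a collider here and neither V nor any of its descendants is conditioned on, so the collider stays closed — the path is blocked at V.
At least one path is unblocked, so d-separation fails.

No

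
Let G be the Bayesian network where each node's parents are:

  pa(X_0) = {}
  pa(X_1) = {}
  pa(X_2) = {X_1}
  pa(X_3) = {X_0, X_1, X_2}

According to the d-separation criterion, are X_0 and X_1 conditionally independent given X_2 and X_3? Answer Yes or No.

Enumerating the 2 paths from X_0 to X_1 and testing each for blocking by {X_2, X_3}:
Path 1: X_0 → X_3 ← X_2 ← X_1
  X_2 is a chain here and X_2 is conditioned on, so the path is blocked at X_2.
Path 2: X_0 → X_3 ← X_1
  X_3 is a collider and X_3 is conditioned on, which opens it — no node blocks this path, so it is active.
Since the path X_0 → X_3 ← X_1 is active, X_0 and X_1 are not d-separated given {X_2, X_3}.

No — X_0 and X_1 are not d-separated given {X_2, X_3}.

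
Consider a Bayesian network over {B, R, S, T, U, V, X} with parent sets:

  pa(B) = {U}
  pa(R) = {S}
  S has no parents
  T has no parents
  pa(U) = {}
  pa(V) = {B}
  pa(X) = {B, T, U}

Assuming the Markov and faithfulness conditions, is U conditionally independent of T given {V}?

2 paths connect U and T; each must be blocked for d-separation to hold:
Path 1: U → B → X ← T
  X is a collider here and neither X nor any of its descendants is conditioned on, so the collider stays closed — the path is blocked at X.
Path 2: U → X ← T
  X is a collider here and neither X nor any of its descendants is conditioned on, so the collider stays closed — the path is blocked at X.
Every path is blocked, so U and T are d-separated given {V}.

Yes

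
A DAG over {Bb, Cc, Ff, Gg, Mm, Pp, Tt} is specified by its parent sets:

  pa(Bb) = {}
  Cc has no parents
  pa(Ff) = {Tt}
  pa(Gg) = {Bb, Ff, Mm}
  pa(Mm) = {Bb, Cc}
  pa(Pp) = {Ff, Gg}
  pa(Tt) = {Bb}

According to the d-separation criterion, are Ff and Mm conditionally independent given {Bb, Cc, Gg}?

There are 6 undirected paths between Ff and Mm; checking each against the conditioning set {Bb, Cc, Gg}:
Path 1: Ff → Pp ← Gg ← Bb → Mm
  Pp is a collider here and neither Pp nor any of its descendants is conditioned on, so the collider stays closed — the path is blocked at Pp.
Path 2: Ff → Pp ← Gg ← Mm
  Pp is a collider here and neither Pp nor any of its descendants is conditioned on, so the collider stays closed — the path is blocked at Pp.
Path 3: Ff ← Tt ← Bb → Mm
  Bb is a fork here and Bb is conditioned on, so the path is blocked at Bb.
Path 4: Ff ← Tt ← Bb → Gg ← Mm
  Bb is a fork here and Bb is conditioned on, so the path is blocked at Bb.
Path 5: Ff → Gg ← Bb → Mm
  Bb is a fork here and Bb is conditioned on, so the path is blocked at Bb.
Path 6: Ff → Gg ← Mm
  Gg is a collider and Gg is conditioned on, which opens it — no node blocks this path, so it is active.
At least one path is unblocked, so d-separation fails.

No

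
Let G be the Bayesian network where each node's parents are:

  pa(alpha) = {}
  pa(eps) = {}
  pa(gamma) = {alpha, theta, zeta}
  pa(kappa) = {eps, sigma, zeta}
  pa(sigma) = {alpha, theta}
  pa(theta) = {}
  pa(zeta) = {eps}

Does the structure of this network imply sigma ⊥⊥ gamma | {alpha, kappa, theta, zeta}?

Yes — sigma and gamma are d-separated given {alpha, kappa, theta, zeta}.

We examine all 4 paths between sigma and gamma:
  1. sigma → kappa ← zeta → gamma — kappa:collider[open]; zeta:fork[blocks] ⇒ blocked
  2. sigma → kappa ← eps → zeta → gamma — kappa:collider[open]; eps:fork[open]; zeta:chain[blocks] ⇒ blocked
  3. sigma ← alpha → gamma — alpha:fork[blocks] ⇒ blocked
  4. sigma ← theta → gamma — theta:fork[blocks] ⇒ blocked
All paths are blocked; sigma ⊥ gamma | {alpha, kappa, theta, zeta} holds.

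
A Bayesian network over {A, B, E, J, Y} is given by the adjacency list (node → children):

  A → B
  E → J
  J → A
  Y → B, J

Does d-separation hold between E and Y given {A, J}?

We examine all 2 paths between E and Y:
Path 1: E → J ← Y
  J is a collider and J is conditioned on, which opens it — no node blocks this path, so it is active.
Path 2: E → J → A → B ← Y
  J is a chain here and J is conditioned on, so the path is blocked at J.
Because an active path exists, E and Y are not d-separated.

No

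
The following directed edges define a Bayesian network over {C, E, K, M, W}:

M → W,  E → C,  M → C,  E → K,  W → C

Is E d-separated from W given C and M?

We examine all 2 paths between E and W:
Path 1: E → C ← W
  C is a collider and C is conditioned on, which opens it — no node blocks this path, so it is active.
Path 2: E → C ← M → W
  M is a fork here and M is conditioned on, so the path is blocked at M.
Because an active path exists, E and W are not d-separated.

No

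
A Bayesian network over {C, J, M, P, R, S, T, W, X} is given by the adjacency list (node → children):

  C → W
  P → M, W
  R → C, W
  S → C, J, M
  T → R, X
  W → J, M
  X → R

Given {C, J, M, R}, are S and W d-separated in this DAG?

No

Enumerating the 5 paths from S to W and testing each for blocking by {C, J, M, R}:
  1. S → C ← R → W — C:collider[open]; R:fork[blocks] ⇒ blocked
  2. S → C → W — C:chain[blocks] ⇒ blocked
  3. S → J ← W — J:collider[open] ⇒ active
  4. S → M ← W — M:collider[open] ⇒ active
  5. S → M ← P → W — M:collider[open]; P:fork[open] ⇒ active
Since the path S → J ← W is active, S and W are not d-separated given {C, J, M, R}.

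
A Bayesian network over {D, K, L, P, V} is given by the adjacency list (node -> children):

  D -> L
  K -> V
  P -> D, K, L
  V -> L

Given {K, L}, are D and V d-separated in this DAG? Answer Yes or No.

No

There are 4 undirected paths between D and V; checking each against the conditioning set {K, L}:
  1. D ← P → K → V — P:fork[open]; K:chain[blocks] ⇒ blocked
  2. D ← P → L ← V — P:fork[open]; L:collider[open] ⇒ active
  3. D → L ← V — L:collider[open] ⇒ active
  4. D → L ← P → K → V — L:collider[open]; P:fork[open]; K:chain[blocks] ⇒ blocked
Because an active path exists, D and V are not d-separated.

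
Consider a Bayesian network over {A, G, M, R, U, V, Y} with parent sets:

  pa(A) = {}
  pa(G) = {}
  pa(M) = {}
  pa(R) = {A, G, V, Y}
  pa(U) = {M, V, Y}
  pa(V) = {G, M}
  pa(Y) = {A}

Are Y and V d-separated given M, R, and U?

There are 6 undirected paths between Y and V; checking each against the conditioning set {M, R, U}:
  1. Y ← A → R ← G → V — A:fork[open]; R:collider[open]; G:fork[open] ⇒ active
  2. Y ← A → R ← V — A:fork[open]; R:collider[open] ⇒ active
  3. Y → U ← M → V — U:collider[open]; M:fork[blocks] ⇒ blocked
  4. Y → U ← V — U:collider[open] ⇒ active
  5. Y → R ← G → V — R:collider[open]; G:fork[open] ⇒ active
  6. Y → R ← V — R:collider[open] ⇒ active
Since the path Y ← A → R ← G → V is active, Y and V are not d-separated given {M, R, U}.

No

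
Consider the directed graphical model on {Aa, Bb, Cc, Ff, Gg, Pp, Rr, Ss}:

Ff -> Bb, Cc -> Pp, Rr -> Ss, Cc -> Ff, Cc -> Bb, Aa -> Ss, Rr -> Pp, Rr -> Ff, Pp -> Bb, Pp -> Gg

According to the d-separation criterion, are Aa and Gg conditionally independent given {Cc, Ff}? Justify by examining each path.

There are 5 undirected paths between Aa and Gg; checking each against the conditioning set {Cc, Ff}:
  1. Aa → Ss ← Rr → Ff → Bb ← Pp → Gg — Ss:collider[blocks]; Rr:fork[open]; Ff:chain[blocks]; Bb:collider[blocks]; Pp:fork[open] ⇒ blocked
  2. Aa → Ss ← Rr → Ff → Bb ← Cc → Pp → Gg — Ss:collider[blocks]; Rr:fork[open]; Ff:chain[blocks]; Bb:collider[blocks]; Cc:fork[blocks]; Pp:chain[open] ⇒ blocked
  3. Aa → Ss ← Rr → Ff ← Cc → Bb ← Pp → Gg — Ss:collider[blocks]; Rr:fork[open]; Ff:collider[open]; Cc:fork[blocks]; Bb:collider[blocks]; Pp:fork[open] ⇒ blocked
  4. Aa → Ss ← Rr → Ff ← Cc → Pp → Gg — Ss:collider[blocks]; Rr:fork[open]; Ff:collider[open]; Cc:fork[blocks]; Pp:chain[open] ⇒ blocked
  5. Aa → Ss ← Rr → Pp → Gg — Ss:collider[blocks]; Rr:fork[open]; Pp:chain[open] ⇒ blocked
All paths are blocked; Aa ⊥ Gg | {Cc, Ff} holds.

Yes — Aa and Gg are d-separated given {Cc, Ff}.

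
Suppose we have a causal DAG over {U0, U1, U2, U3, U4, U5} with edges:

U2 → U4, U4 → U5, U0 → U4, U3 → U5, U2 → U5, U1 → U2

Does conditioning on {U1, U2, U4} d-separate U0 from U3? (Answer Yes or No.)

Yes

2 paths connect U0 and U3; each must be blocked for d-separation to hold:
  1. U0 → U4 ← U2 → U5 ← U3 — U4:collider[open]; U2:fork[blocks]; U5:collider[blocks] ⇒ blocked
  2. U0 → U4 → U5 ← U3 — U4:chain[blocks]; U5:collider[blocks] ⇒ blocked
Since every path is blocked, d-separation holds.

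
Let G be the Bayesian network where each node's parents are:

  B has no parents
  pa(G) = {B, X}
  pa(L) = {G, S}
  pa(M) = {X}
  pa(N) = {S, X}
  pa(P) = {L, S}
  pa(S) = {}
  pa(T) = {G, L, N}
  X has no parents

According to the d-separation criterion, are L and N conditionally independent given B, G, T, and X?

We examine all 6 paths between L and N:
Path 1: L ← S → N
  S is a fork and S is not conditioned on — no node blocks this path, so it is active.
Path 2: L ← G ← X → N
  G is a chain here and G is conditioned on, so the path is blocked at G.
Path 3: L ← G → T ← N
  G is a fork here and G is conditioned on, so the path is blocked at G.
Path 4: L → P ← S → N
  P is a collider here and neither P nor any of its descendants is conditioned on, so the collider stays closed — the path is blocked at P.
Path 5: L → T ← G ← X → N
  G is a chain here and G is conditioned on, so the path is blocked at G.
Path 6: L → T ← N
  T is a collider and T is conditioned on, which opens it — no node blocks this path, so it is active.
At least one path is unblocked, so d-separation fails.

No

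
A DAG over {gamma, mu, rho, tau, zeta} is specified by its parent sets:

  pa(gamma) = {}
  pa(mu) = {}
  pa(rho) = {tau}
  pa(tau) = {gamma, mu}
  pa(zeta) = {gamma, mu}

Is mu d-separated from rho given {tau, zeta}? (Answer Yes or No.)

Enumerating the 2 paths from mu to rho and testing each for blocking by {tau, zeta}:
  1. mu → zeta ← gamma → tau → rho — zeta:collider[open]; gamma:fork[open]; tau:chain[blocks] ⇒ blocked
  2. mu → tau → rho — tau:chain[blocks] ⇒ blocked
All paths are blocked; mu ⊥ rho | {tau, zeta} holds.

Yes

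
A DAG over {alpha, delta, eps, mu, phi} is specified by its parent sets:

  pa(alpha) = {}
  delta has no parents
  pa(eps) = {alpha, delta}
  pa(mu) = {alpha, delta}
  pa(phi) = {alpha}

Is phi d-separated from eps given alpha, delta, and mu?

Yes

We examine all 2 paths between phi and eps:
Path 1: phi ← alpha → mu ← delta → eps
  alpha is a fork here and alpha is conditioned on, so the path is blocked at alpha.
Path 2: phi ← alpha → eps
  alpha is a fork here and alpha is conditioned on, so the path is blocked at alpha.
All paths are blocked; phi ⊥ eps | {alpha, delta, mu} holds.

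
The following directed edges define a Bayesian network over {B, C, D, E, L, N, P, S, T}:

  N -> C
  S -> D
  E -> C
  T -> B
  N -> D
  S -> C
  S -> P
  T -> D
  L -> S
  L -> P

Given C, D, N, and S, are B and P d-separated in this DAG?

Yes — B and P are d-separated given {C, D, N, S}.

Enumerating the 4 paths from B to P and testing each for blocking by {C, D, N, S}:
Path 1: B ← T → D ← N → C ← S ← L → P
  N is a fork here and N is conditioned on, so the path is blocked at N.
Path 2: B ← T → D ← N → C ← S → P
  N is a fork here and N is conditioned on, so the path is blocked at N.
Path 3: B ← T → D ← S ← L → P
  S is a chain here and S is conditioned on, so the path is blocked at S.
Path 4: B ← T → D ← S → P
  S is a fork here and S is conditioned on, so the path is blocked at S.
All paths are blocked; B ⊥ P | {C, D, N, S} holds.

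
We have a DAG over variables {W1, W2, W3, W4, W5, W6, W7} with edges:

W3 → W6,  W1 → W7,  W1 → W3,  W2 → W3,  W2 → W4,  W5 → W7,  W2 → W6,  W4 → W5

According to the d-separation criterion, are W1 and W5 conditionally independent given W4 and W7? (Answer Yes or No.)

No

3 paths connect W1 and W5; each must be blocked for d-separation to hold:
Path 1: W1 → W3 → W6 ← W2 → W4 → W5
  W6 is a collider here and neither W6 nor any of its descendants is conditioned on, so the collider stays closed — the path is blocked at W6.
Path 2: W1 → W3 ← W2 → W4 → W5
  W3 is a collider here and neither W3 nor any of its descendants is conditioned on, so the collider stays closed — the path is blocked at W3.
Path 3: W1 → W7 ← W5
  W7 is a collider and W7 is conditioned on, which opens it — no node blocks this path, so it is active.
At least one path is unblocked, so d-separation fails.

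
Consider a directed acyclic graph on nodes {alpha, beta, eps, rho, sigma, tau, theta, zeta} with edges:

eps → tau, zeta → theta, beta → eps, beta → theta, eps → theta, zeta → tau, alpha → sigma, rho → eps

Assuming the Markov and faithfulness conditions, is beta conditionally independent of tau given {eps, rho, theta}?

4 paths connect beta and tau; each must be blocked for d-separation to hold:
  1. beta → eps → tau — eps:chain[blocks] ⇒ blocked
  2. beta → eps → theta ← zeta → tau — eps:chain[blocks]; theta:collider[open]; zeta:fork[open] ⇒ blocked
  3. beta → theta ← zeta → tau — theta:collider[open]; zeta:fork[open] ⇒ active
  4. beta → theta ← eps → tau — theta:collider[open]; eps:fork[blocks] ⇒ blocked
Because an active path exists, beta and tau are not d-separated.

No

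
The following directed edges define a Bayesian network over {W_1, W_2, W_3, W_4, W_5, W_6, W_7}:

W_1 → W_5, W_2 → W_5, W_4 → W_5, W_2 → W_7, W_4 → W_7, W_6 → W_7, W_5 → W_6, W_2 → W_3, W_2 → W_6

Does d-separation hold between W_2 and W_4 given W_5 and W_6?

No — W_2 and W_4 are not d-separated given {W_5, W_6}.

There are 6 undirected paths between W_2 and W_4; checking each against the conditioning set {W_5, W_6}:
Path 1: W_2 → W_5 ← W_4
  W_5 is a collider and W_5 is conditioned on, which opens it — no node blocks this path, so it is active.
Path 2: W_2 → W_5 → W_6 → W_7 ← W_4
  W_5 is a chain here and W_5 is conditioned on, so the path is blocked at W_5.
Path 3: W_2 → W_7 ← W_4
  W_7 is a collider here and neither W_7 nor any of its descendants is conditioned on, so the collider stays closed — the path is blocked at W_7.
Path 4: W_2 → W_7 ← W_6 ← W_5 ← W_4
  W_7 is a collider here and neither W_7 nor any of its descendants is conditioned on, so the collider stays closed — the path is blocked at W_7.
Path 5: W_2 → W_6 ← W_5 ← W_4
  W_5 is a chain here and W_5 is conditioned on, so the path is blocked at W_5.
Path 6: W_2 → W_6 → W_7 ← W_4
  W_6 is a chain here and W_6 is conditioned on, so the path is blocked at W_6.
Because an active path exists, W_2 and W_4 are not d-separated.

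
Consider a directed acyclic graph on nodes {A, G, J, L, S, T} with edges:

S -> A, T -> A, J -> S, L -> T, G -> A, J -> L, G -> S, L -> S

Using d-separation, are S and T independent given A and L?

We examine all 4 paths between S and T:
Path 1: S ← L → T
  L is a fork here and L is conditioned on, so the path is blocked at L.
Path 2: S ← J → L → T
  L is a chain here and L is conditioned on, so the path is blocked at L.
Path 3: S ← G → A ← T
  G is a fork and G is not conditioned on; A is a collider and A is conditioned on, which opens it — no node blocks this path, so it is active.
Path 4: S → A ← T
  A is a collider and A is conditioned on, which opens it — no node blocks this path, so it is active.
Since the path S ← G → A ← T is active, S and T are not d-separated given {A, L}.

No — S and T are not d-separated given {A, L}.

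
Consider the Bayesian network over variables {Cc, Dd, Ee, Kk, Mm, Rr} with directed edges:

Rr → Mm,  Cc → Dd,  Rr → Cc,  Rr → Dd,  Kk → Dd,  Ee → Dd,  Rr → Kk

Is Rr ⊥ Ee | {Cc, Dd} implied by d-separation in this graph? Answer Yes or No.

Enumerating the 3 paths from Rr to Ee and testing each for blocking by {Cc, Dd}:
Path 1: Rr → Dd ← Ee
  Dd is a collider and Dd is conditioned on, which opens it — no node blocks this path, so it is active.
Path 2: Rr → Kk → Dd ← Ee
  Kk is a chain and Kk is not conditioned on; Dd is a collider and Dd is conditioned on, which opens it — no node blocks this path, so it is active.
Path 3: Rr → Cc → Dd ← Ee
  Cc is a chain here and Cc is conditioned on, so the path is blocked at Cc.
Since the path Rr → Dd ← Ee is active, Rr and Ee are not d-separated given {Cc, Dd}.

No — Rr and Ee are not d-separated given {Cc, Dd}.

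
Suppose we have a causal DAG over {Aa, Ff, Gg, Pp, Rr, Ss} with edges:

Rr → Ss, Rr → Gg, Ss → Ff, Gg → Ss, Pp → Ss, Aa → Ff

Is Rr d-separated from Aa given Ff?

2 paths connect Rr and Aa; each must be blocked for d-separation to hold:
Path 1: Rr → Gg → Ss → Ff ← Aa
  Gg is a chain and Gg is not conditioned on; Ss is a chain and Ss is not conditioned on; Ff is a collider and Ff is conditioned on, which opens it — no node blocks this path, so it is active.
Path 2: Rr → Ss → Ff ← Aa
  Ss is a chain and Ss is not conditioned on; Ff is a collider and Ff is conditioned on, which opens it — no node blocks this path, so it is active.
Since the path Rr → Gg → Ss → Ff ← Aa is active, Rr and Aa are not d-separated given {Ff}.

No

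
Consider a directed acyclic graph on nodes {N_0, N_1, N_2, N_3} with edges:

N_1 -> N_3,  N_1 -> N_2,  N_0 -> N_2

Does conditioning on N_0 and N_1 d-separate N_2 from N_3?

Only one path connects N_2 and N_3:
Path 1: N_2 ← N_1 → N_3
  N_1 is a fork here and N_1 is conditioned on, so the path is blocked at N_1.
Since every path is blocked, d-separation holds.

Yes — N_2 and N_3 are d-separated given {N_0, N_1}.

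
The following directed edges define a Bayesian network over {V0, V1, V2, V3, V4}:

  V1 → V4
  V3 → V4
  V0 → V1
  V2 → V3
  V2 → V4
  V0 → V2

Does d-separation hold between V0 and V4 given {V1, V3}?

Enumerating the 3 paths from V0 to V4 and testing each for blocking by {V1, V3}:
  1. V0 → V1 → V4 — V1:chain[blocks] ⇒ blocked
  2. V0 → V2 → V3 → V4 — V2:chain[open]; V3:chain[blocks] ⇒ blocked
  3. V0 → V2 → V4 — V2:chain[open] ⇒ active
At least one path is unblocked, so d-separation fails.

No — V0 and V4 are not d-separated given {V1, V3}.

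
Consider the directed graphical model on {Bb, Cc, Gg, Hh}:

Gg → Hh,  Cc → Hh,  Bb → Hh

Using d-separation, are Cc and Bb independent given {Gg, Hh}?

The only undirected path from Cc to Bb is:
Path 1: Cc → Hh ← Bb
  Hh is a collider and Hh is conditioned on, which opens it — no node blocks this path, so it is active.
At least one path is unblocked, so d-separation fails.

No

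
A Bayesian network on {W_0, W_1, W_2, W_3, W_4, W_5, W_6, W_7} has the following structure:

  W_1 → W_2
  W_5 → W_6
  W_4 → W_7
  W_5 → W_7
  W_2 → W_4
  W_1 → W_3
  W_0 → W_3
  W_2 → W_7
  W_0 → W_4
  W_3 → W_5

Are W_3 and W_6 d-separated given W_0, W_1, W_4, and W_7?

There are 5 undirected paths between W_3 and W_6; checking each against the conditioning set {W_0, W_1, W_4, W_7}:
Path 1: W_3 ← W_1 → W_2 → W_4 → W_7 ← W_5 → W_6
  W_1 is a fork here and W_1 is conditioned on, so the path is blocked at W_1.
Path 2: W_3 ← W_1 → W_2 → W_7 ← W_5 → W_6
  W_1 is a fork here and W_1 is conditioned on, so the path is blocked at W_1.
Path 3: W_3 → W_5 → W_6
  W_5 is a chain and W_5 is not conditioned on — no node blocks this path, so it is active.
Path 4: W_3 ← W_0 → W_4 ← W_2 → W_7 ← W_5 → W_6
  W_0 is a fork here and W_0 is conditioned on, so the path is blocked at W_0.
Path 5: W_3 ← W_0 → W_4 → W_7 ← W_5 → W_6
  W_0 is a fork here and W_0 is conditioned on, so the path is blocked at W_0.
At least one path is unblocked, so d-separation fails.

No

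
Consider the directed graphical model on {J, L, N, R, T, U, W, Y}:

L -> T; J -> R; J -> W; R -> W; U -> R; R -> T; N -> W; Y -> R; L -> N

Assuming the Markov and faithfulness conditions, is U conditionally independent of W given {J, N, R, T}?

There are 3 undirected paths between U and W; checking each against the conditioning set {J, N, R, T}:
Path 1: U → R → T ← L → N → W
  R is a chain here and R is conditioned on, so the path is blocked at R.
Path 2: U → R ← J → W
  J is a fork here and J is conditioned on, so the path is blocked at J.
Path 3: U → R → W
  R is a chain here and R is conditioned on, so the path is blocked at R.
All paths are blocked; U ⊥ W | {J, N, R, T} holds.

Yes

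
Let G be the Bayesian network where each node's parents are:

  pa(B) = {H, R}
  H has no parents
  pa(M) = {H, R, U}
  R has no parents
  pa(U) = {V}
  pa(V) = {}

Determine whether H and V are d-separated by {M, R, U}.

2 paths connect H and V; each must be blocked for d-separation to hold:
Path 1: H → M ← U ← V
  U is a chain here and U is conditioned on, so the path is blocked at U.
Path 2: H → B ← R → M ← U ← V
  B is a collider here and neither B nor any of its descendants is conditioned on, so the collider stays closed — the path is blocked at B.
Since every path is blocked, d-separation holds.

Yes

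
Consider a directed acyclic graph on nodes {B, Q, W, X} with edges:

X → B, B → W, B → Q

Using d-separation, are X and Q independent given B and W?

Yes — X and Q are d-separated given {B, W}.

The only undirected path from X to Q is:
Path 1: X → B → Q
  B is a chain here and B is conditioned on, so the path is blocked at B.
All paths are blocked; X ⊥ Q | {B, W} holds.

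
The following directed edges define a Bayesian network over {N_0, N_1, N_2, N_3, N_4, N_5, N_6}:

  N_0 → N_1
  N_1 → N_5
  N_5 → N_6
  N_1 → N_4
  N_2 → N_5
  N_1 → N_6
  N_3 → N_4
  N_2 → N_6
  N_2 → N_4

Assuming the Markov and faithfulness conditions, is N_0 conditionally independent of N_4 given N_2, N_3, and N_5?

No

5 paths connect N_0 and N_4; each must be blocked for d-separation to hold:
Path 1: N_0 → N_1 → N_6 ← N_2 → N_4
  N_6 is a collider here and neither N_6 nor any of its descendants is conditioned on, so the collider stays closed — the path is blocked at N_6.
Path 2: N_0 → N_1 → N_6 ← N_5 ← N_2 → N_4
  N_6 is a collider here and neither N_6 nor any of its descendants is conditioned on, so the collider stays closed — the path is blocked at N_6.
Path 3: N_0 → N_1 → N_4
  N_1 is a chain and N_1 is not conditioned on — no node blocks this path, so it is active.
Path 4: N_0 → N_1 → N_5 ← N_2 → N_4
  N_2 is a fork here and N_2 is conditioned on, so the path is blocked at N_2.
Path 5: N_0 → N_1 → N_5 → N_6 ← N_2 → N_4
  N_5 is a chain here and N_5 is conditioned on, so the path is blocked at N_5.
Because an active path exists, N_0 and N_4 are not d-separated.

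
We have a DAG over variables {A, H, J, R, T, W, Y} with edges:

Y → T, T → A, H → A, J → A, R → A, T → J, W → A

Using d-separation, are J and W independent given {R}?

2 paths connect J and W; each must be blocked for d-separation to hold:
Path 1: J ← T → A ← W
  A is a collider here and neither A nor any of its descendants is conditioned on, so the collider stays closed — the path is blocked at A.
Path 2: J → A ← W
  A is a collider here and neither A nor any of its descendants is conditioned on, so the collider stays closed — the path is blocked at A.
All paths are blocked; J ⊥ W | {R} holds.

Yes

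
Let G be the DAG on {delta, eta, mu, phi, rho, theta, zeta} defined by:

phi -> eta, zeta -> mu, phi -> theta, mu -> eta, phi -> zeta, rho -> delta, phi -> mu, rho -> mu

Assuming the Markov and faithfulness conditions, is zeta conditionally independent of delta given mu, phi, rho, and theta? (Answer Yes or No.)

There are 3 undirected paths between zeta and delta; checking each against the conditioning set {mu, phi, rho, theta}:
  1. zeta → mu ← rho → delta — mu:collider[open]; rho:fork[blocks] ⇒ blocked
  2. zeta ← phi → eta ← mu ← rho → delta — phi:fork[blocks]; eta:collider[blocks]; mu:chain[blocks]; rho:fork[blocks] ⇒ blocked
  3. zeta ← phi → mu ← rho → delta — phi:fork[blocks]; mu:collider[open]; rho:fork[blocks] ⇒ blocked
All paths are blocked; zeta ⊥ delta | {mu, phi, rho, theta} holds.

Yes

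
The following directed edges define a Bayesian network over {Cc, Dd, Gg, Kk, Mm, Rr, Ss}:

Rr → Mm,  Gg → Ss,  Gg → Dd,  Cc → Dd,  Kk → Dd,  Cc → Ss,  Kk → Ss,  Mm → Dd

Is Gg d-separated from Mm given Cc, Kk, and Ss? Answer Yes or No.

There are 3 undirected paths between Gg and Mm; checking each against the conditioning set {Cc, Kk, Ss}:
Path 1: Gg → Dd ← Mm
  Dd is a collider here and neither Dd nor any of its descendants is conditioned on, so the collider stays closed — the path is blocked at Dd.
Path 2: Gg → Ss ← Kk → Dd ← Mm
  Kk is a fork here and Kk is conditioned on, so the path is blocked at Kk.
Path 3: Gg → Ss ← Cc → Dd ← Mm
  Cc is a fork here and Cc is conditioned on, so the path is blocked at Cc.
Since every path is blocked, d-separation holds.

Yes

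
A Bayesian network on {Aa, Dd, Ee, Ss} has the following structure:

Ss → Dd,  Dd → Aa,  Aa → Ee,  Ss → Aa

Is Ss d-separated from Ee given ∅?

No — Ss and Ee are not d-separated given ∅.

2 paths connect Ss and Ee; each must be blocked for d-separation to hold:
  1. Ss → Aa → Ee — Aa:chain[open] ⇒ active
  2. Ss → Dd → Aa → Ee — Dd:chain[open]; Aa:chain[open] ⇒ active
Since the path Ss → Aa → Ee is active, Ss and Ee are not d-separated given ∅.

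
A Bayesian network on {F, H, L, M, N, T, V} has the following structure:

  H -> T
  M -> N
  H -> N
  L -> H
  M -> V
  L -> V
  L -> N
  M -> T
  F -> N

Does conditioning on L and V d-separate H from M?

Yes

5 paths connect H and M; each must be blocked for d-separation to hold:
Path 1: H → N ← L → V ← M
  N is a collider here and neither N nor any of its descendants is conditioned on, so the collider stays closed — the path is blocked at N.
Path 2: H → N ← M
  N is a collider here and neither N nor any of its descendants is conditioned on, so the collider stays closed — the path is blocked at N.
Path 3: H → T ← M
  T is a collider here and neither T nor any of its descendants is conditioned on, so the collider stays closed — the path is blocked at T.
Path 4: H ← L → N ← M
  L is a fork here and L is conditioned on, so the path is blocked at L.
Path 5: H ← L → V ← M
  L is a fork here and L is conditioned on, so the path is blocked at L.
All paths are blocked; H ⊥ M | {L, V} holds.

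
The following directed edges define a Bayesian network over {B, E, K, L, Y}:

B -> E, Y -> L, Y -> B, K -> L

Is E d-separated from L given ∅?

Only one path connects E and L:
  1. E ← B ← Y → L — B:chain[open]; Y:fork[open] ⇒ active
Because an active path exists, E and L are not d-separated.

No — E and L are not d-separated given ∅.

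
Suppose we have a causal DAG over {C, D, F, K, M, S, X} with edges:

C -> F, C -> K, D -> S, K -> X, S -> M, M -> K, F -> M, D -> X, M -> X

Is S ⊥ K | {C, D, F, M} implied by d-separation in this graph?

Yes — S and K are d-separated given {C, D, F, M}.

We examine all 6 paths between S and K:
Path 1: S → M ← F ← C → K
  F is a chain here and F is conditioned on, so the path is blocked at F.
Path 2: S → M → K
  M is a chain here and M is conditioned on, so the path is blocked at M.
Path 3: S → M → X ← K
  M is a chain here and M is conditioned on, so the path is blocked at M.
Path 4: S ← D → X ← M ← F ← C → K
  D is a fork here and D is conditioned on, so the path is blocked at D.
Path 5: S ← D → X ← M → K
  D is a fork here and D is conditioned on, so the path is blocked at D.
Path 6: S ← D → X ← K
  D is a fork here and D is conditioned on, so the path is blocked at D.
All paths are blocked; S ⊥ K | {C, D, F, M} holds.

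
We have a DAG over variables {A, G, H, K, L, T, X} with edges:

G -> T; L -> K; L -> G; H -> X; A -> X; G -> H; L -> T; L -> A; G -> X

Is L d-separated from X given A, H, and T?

We examine all 5 paths between L and X:
Path 1: L → G → X
  G is a chain and G is not conditioned on — no node blocks this path, so it is active.
Path 2: L → G → H → X
  H is a chain here and H is conditioned on, so the path is blocked at H.
Path 3: L → T ← G → X
  T is a collider and T is conditioned on, which opens it; G is a fork and G is not conditioned on — no node blocks this path, so it is active.
Path 4: L → T ← G → H → X
  H is a chain here and H is conditioned on, so the path is blocked at H.
Path 5: L → A → X
  A is a chain here and A is conditioned on, so the path is blocked at A.
Since the path L → G → X is active, L and X are not d-separated given {A, H, T}.

No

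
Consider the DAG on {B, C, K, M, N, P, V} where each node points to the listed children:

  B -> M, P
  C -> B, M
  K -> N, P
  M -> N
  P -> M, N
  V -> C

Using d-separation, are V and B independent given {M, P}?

Enumerating the 5 paths from V to B and testing each for blocking by {M, P}:
Path 1: V → C → B
  C is a chain and C is not conditioned on — no node blocks this path, so it is active.
Path 2: V → C → M → N ← K → P ← B
  M is a chain here and M is conditioned on, so the path is blocked at M.
Path 3: V → C → M → N ← P ← B
  M is a chain here and M is conditioned on, so the path is blocked at M.
Path 4: V → C → M ← B
  C is a chain and C is not conditioned on; M is a collider and M is conditioned on, which opens it — no node blocks this path, so it is active.
Path 5: V → C → M ← P ← B
  P is a chain here and P is conditioned on, so the path is blocked at P.
Since the path V → C → B is active, V and B are not d-separated given {M, P}.

No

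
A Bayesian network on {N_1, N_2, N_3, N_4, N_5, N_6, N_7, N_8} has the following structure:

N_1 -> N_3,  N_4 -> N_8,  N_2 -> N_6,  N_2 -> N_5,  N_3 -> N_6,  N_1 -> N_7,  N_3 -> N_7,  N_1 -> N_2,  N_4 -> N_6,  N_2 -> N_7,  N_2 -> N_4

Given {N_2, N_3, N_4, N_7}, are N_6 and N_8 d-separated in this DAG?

Yes

6 paths connect N_6 and N_8; each must be blocked for d-separation to hold:
Path 1: N_6 ← N_3 → N_7 ← N_1 → N_2 → N_4 → N_8
  N_3 is a fork here and N_3 is conditioned on, so the path is blocked at N_3.
Path 2: N_6 ← N_3 → N_7 ← N_2 → N_4 → N_8
  N_3 is a fork here and N_3 is conditioned on, so the path is blocked at N_3.
Path 3: N_6 ← N_3 ← N_1 → N_7 ← N_2 → N_4 → N_8
  N_3 is a chain here and N_3 is conditioned on, so the path is blocked at N_3.
Path 4: N_6 ← N_3 ← N_1 → N_2 → N_4 → N_8
  N_3 is a chain here and N_3 is conditioned on, so the path is blocked at N_3.
Path 5: N_6 ← N_4 → N_8
  N_4 is a fork here and N_4 is conditioned on, so the path is blocked at N_4.
Path 6: N_6 ← N_2 → N_4 → N_8
  N_2 is a fork here and N_2 is conditioned on, so the path is blocked at N_2.
Since every path is blocked, d-separation holds.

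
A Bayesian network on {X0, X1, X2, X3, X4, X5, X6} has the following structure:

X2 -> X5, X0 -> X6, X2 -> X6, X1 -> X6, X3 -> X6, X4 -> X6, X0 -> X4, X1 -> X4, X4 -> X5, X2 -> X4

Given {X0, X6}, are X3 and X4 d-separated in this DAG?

No

5 paths connect X3 and X4; each must be blocked for d-separation to hold:
Path 1: X3 → X6 ← X1 → X4
  X6 is a collider and X6 is conditioned on, which opens it; X1 is a fork and X1 is not conditioned on — no node blocks this path, so it is active.
Path 2: X3 → X6 ← X4
  X6 is a collider and X6 is conditioned on, which opens it — no node blocks this path, so it is active.
Path 3: X3 → X6 ← X0 → X4
  X0 is a fork here and X0 is conditioned on, so the path is blocked at X0.
Path 4: X3 → X6 ← X2 → X5 ← X4
  X5 is a collider here and neither X5 nor any of its descendants is conditioned on, so the collider stays closed — the path is blocked at X5.
Path 5: X3 → X6 ← X2 → X4
  X6 is a collider and X6 is conditioned on, which opens it; X2 is a fork and X2 is not conditioned on — no node blocks this path, so it is active.
Because an active path exists, X3 and X4 are not d-separated.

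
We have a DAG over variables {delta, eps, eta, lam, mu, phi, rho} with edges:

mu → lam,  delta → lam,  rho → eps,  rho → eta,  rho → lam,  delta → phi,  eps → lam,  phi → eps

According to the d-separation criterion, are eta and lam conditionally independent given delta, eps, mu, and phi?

Enumerating the 3 paths from eta to lam and testing each for blocking by {delta, eps, mu, phi}:
Path 1: eta ← rho → lam
  rho is a fork and rho is not conditioned on — no node blocks this path, so it is active.
Path 2: eta ← rho → eps → lam
  eps is a chain here and eps is conditioned on, so the path is blocked at eps.
Path 3: eta ← rho → eps ← phi ← delta → lam
  phi is a chain here and phi is conditioned on, so the path is blocked at phi.
Because an active path exists, eta and lam are not d-separated.

No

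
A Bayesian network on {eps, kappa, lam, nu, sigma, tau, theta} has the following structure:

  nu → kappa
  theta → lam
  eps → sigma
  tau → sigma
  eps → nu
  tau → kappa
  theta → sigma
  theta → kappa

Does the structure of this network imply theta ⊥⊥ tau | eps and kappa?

There are 4 undirected paths between theta and tau; checking each against the conditioning set {eps, kappa}:
Path 1: theta → sigma ← tau
  sigma is a collider here and neither sigma nor any of its descendants is conditioned on, so the collider stays closed — the path is blocked at sigma.
Path 2: theta → sigma ← eps → nu → kappa ← tau
  sigma is a collider here and neither sigma nor any of its descendants is conditioned on, so the collider stays closed — the path is blocked at sigma.
Path 3: theta → kappa ← nu ← eps → sigma ← tau
  eps is a fork here and eps is conditioned on, so the path is blocked at eps.
Path 4: theta → kappa ← tau
  kappa is a collider and kappa is conditioned on, which opens it — no node blocks this path, so it is active.
Since the path theta → kappa ← tau is active, theta and tau are not d-separated given {eps, kappa}.

No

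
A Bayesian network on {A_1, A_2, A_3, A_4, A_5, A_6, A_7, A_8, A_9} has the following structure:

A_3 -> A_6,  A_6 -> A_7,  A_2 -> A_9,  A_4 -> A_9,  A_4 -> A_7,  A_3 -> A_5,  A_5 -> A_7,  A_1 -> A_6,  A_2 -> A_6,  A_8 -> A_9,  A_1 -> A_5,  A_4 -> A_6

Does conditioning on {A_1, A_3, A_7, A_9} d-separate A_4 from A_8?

Enumerating the 5 paths from A_4 to A_8 and testing each for blocking by {A_1, A_3, A_7, A_9}:
Path 1: A_4 → A_9 ← A_8
  A_9 is a collider and A_9 is conditioned on, which opens it — no node blocks this path, so it is active.
Path 2: A_4 → A_7 ← A_5 ← A_3 → A_6 ← A_2 → A_9 ← A_8
  A_3 is a fork here and A_3 is conditioned on, so the path is blocked at A_3.
Path 3: A_4 → A_7 ← A_5 ← A_1 → A_6 ← A_2 → A_9 ← A_8
  A_1 is a fork here and A_1 is conditioned on, so the path is blocked at A_1.
Path 4: A_4 → A_7 ← A_6 ← A_2 → A_9 ← A_8
  A_7 is a collider and A_7 is conditioned on, which opens it; A_6 is a chain and A_6 is not conditioned on; A_2 is a fork and A_2 is not conditioned on; A_9 is a collider and A_9 is conditioned on, which opens it — no node blocks this path, so it is active.
Path 5: A_4 → A_6 ← A_2 → A_9 ← A_8
  A_6 is a collider and its descendant A_7 is conditioned on, which opens it; A_2 is a fork and A_2 is not conditioned on; A_9 is a collider and A_9 is conditioned on, which opens it — no node blocks this path, so it is active.
Since the path A_4 → A_9 ← A_8 is active, A_4 and A_8 are not d-separated given {A_1, A_3, A_7, A_9}.

No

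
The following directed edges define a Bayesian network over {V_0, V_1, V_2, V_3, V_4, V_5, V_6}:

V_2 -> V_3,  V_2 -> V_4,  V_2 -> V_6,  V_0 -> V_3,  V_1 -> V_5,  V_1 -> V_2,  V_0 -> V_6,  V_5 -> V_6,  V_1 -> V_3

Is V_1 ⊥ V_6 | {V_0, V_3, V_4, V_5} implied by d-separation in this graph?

No — V_1 and V_6 are not d-separated given {V_0, V_3, V_4, V_5}.

There are 5 undirected paths between V_1 and V_6; checking each against the conditioning set {V_0, V_3, V_4, V_5}:
  1. V_1 → V_2 → V_6 — V_2:chain[open] ⇒ active
  2. V_1 → V_2 → V_3 ← V_0 → V_6 — V_2:chain[open]; V_3:collider[open]; V_0:fork[blocks] ⇒ blocked
  3. V_1 → V_5 → V_6 — V_5:chain[blocks] ⇒ blocked
  4. V_1 → V_3 ← V_2 → V_6 — V_3:collider[open]; V_2:fork[open] ⇒ active
  5. V_1 → V_3 ← V_0 → V_6 — V_3:collider[open]; V_0:fork[blocks] ⇒ blocked
At least one path is unblocked, so d-separation fails.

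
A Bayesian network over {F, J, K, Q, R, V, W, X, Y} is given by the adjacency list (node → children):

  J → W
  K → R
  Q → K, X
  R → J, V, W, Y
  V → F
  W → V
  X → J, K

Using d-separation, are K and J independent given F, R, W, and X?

Enumerating the 5 paths from K to J and testing each for blocking by {F, R, W, X}:
Path 1: K ← X → J
  X is a fork here and X is conditioned on, so the path is blocked at X.
Path 2: K ← Q → X → J
  X is a chain here and X is conditioned on, so the path is blocked at X.
Path 3: K → R → V ← W ← J
  R is a chain here and R is conditioned on, so the path is blocked at R.
Path 4: K → R → W ← J
  R is a chain here and R is conditioned on, so the path is blocked at R.
Path 5: K → R → J
  R is a chain here and R is conditioned on, so the path is blocked at R.
All paths are blocked; K ⊥ J | {F, R, W, X} holds.

Yes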